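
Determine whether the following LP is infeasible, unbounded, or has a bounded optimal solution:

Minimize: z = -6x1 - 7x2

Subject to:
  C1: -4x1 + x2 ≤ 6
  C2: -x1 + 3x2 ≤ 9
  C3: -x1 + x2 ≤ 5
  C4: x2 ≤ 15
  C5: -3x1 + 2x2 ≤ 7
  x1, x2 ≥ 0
Feasible point: (0, 0) satisfies every constraint, so the LP is feasible.
Direction d = (1, 0): for each constraint row a, a·d ≤ 0 —
  (-4)(1) + (1)(0) = -4 ≤ 0
  (-1)(1) + (3)(0) = -1 ≤ 0
  (-1)(1) + (1)(0) = -1 ≤ 0
  (0)(1) + (1)(0) = 0 ≤ 0
  (-3)(1) + (2)(0) = -3 ≤ 0
and d ≥ 0, so (0, 0) + t·d stays feasible for every t ≥ 0. Along this ray z = -6x1 - 7x2 changes by -6 per unit t, so z → −∞.

Unbounded — the objective can decrease without bound over the feasible region.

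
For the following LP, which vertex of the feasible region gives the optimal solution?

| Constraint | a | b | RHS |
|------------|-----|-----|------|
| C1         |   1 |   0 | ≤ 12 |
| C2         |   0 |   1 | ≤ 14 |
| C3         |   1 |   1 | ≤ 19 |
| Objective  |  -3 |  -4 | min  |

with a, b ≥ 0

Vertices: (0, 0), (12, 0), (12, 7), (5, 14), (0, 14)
Evaluating z = -3a - 4b at each vertex:
  (0, 0): z = 0
  (12, 0): z = -36
  (12, 7): z = -64
  (5, 14): z = -71
  (0, 14): z = -56

The smallest value is z = -71, attained at (5, 14).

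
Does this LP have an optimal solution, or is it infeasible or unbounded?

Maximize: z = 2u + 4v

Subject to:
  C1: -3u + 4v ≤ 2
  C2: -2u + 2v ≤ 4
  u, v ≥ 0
Feasible point: (0, 0) satisfies every constraint, so the LP is feasible.
Direction d = (1, 0): for each constraint row a, a·d ≤ 0 —
  (-3)(1) + (4)(0) = -3 ≤ 0
  (-2)(1) + (2)(0) = -2 ≤ 0
and d ≥ 0, so (0, 0) + t·d stays feasible for every t ≥ 0. Along this ray z = 2u + 4v changes by 2 per unit t, so z → +∞.

Unbounded — the objective can increase without bound over the feasible region.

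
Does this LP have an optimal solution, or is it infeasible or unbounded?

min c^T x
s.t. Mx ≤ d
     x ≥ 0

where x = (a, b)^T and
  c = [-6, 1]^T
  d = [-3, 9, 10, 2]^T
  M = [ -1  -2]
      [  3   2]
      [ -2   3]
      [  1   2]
One constraint requires a + 2b ≤ 2, while the constraint -a - 2b ≤ -3 is equivalent to a + 2b ≥ 3. Together they would need 3 ≤ a + 2b ≤ 2, which is impossible since 3 > 2. No point satisfies all constraints.

The feasible region is empty; the LP is infeasible.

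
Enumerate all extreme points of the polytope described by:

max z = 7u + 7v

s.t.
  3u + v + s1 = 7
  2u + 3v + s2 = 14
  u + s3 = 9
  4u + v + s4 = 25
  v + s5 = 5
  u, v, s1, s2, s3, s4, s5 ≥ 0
Each vertex is the intersection of two constraint boundaries that also satisfies all remaining constraints:
  u = 0 and v = 0 → (0, 0)
  3u + v = 7 and v = 0 → (2.333, 0)
  3u + v = 7 and 2u + 3v = 14 → (1, 4)
  2u + 3v = 14 and u = 0 → (0, 4.667)

Vertices: (0, 0), (2.333, 0), (1, 4), (0, 4.667)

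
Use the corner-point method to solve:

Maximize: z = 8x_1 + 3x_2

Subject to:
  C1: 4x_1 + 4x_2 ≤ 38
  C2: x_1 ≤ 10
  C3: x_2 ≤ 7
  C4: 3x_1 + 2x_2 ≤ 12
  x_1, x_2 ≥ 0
x_1 = 4, x_2 = 0, z = 32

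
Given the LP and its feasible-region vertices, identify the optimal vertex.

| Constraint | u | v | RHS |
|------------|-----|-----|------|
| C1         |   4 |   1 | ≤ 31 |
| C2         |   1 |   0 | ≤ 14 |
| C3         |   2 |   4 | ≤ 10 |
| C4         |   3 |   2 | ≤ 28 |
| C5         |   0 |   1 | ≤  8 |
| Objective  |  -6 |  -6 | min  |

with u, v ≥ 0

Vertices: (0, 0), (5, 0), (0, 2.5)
Evaluating z = -6u - 6v at each vertex:
  (0, 0): z = 0
  (5, 0): z = -30
  (0, 2.5): z = -15

The smallest value is z = -30, attained at (5, 0).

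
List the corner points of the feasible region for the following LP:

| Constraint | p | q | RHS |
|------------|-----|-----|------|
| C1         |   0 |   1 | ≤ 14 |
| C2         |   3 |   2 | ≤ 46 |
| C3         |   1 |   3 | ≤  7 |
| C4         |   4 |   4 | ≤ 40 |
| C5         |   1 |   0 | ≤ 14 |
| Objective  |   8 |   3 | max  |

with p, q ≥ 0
Each vertex is the intersection of two constraint boundaries that also satisfies all remaining constraints:
  p = 0 and q = 0 → (0, 0)
  p + 3q = 7 and q = 0 → (7, 0)
  p + 3q = 7 and p = 0 → (0, 2.333)

Vertices: (0, 0), (7, 0), (0, 2.333)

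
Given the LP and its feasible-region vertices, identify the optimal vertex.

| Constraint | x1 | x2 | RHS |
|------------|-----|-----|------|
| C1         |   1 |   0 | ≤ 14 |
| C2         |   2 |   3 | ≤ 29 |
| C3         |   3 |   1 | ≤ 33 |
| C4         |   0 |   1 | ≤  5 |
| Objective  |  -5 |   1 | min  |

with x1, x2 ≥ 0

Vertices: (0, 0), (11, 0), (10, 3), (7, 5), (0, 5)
(11, 0) with z = -55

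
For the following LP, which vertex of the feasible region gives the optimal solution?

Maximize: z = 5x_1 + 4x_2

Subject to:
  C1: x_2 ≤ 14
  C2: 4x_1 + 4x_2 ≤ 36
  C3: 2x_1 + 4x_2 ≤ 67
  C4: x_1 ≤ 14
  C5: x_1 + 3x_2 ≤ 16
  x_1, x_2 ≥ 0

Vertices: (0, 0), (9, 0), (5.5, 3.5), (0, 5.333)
Evaluating z = 5x_1 + 4x_2 at each vertex:
  (0, 0): z = 0
  (9, 0): z = 45
  (5.5, 3.5): z = 41.5
  (0, 5.333): z = 21.33

The largest value is z = 45, attained at (9, 0).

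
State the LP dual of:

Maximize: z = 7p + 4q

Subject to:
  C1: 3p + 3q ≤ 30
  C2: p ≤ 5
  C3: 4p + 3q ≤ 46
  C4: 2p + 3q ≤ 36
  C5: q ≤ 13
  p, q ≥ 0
Minimize: z = 30y1 + 5y2 + 46y3 + 36y4 + 13y5

Subject to:
  C1: -3y1 - y2 - 4y3 - 2y4 ≤ -7
  C2: -3y1 - 3y3 - 3y4 - y5 ≤ -4
  y1, y2, y3, y4, y5 ≥ 0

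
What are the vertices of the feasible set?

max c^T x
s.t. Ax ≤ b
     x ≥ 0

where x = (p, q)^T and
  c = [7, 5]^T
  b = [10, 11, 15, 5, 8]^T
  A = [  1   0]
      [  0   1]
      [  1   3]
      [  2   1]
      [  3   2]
Each vertex is the intersection of two constraint boundaries that also satisfies all remaining constraints:
  p = 0 and q = 0 → (0, 0)
  2p + q = 5 and q = 0 → (2.5, 0)
  2p + q = 5 and 3p + 2q = 8 → (2, 1)
  3p + 2q = 8 and p = 0 → (0, 4)

Vertices: (0, 0), (2.5, 0), (2, 1), (0, 4)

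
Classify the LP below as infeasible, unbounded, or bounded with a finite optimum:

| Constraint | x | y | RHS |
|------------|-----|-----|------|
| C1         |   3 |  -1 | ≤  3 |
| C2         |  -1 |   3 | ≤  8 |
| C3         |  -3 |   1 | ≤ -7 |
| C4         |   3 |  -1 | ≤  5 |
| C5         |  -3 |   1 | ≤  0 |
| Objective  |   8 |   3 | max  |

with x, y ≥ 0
C1 requires 3x - y ≤ 3, while C3 (-3x + y ≤ -7) is equivalent to 3x - y ≥ 7. Together they would need 7 ≤ 3x - y ≤ 3, which is impossible since 7 > 3. No point satisfies all constraints.

The feasible region is empty; the LP is infeasible.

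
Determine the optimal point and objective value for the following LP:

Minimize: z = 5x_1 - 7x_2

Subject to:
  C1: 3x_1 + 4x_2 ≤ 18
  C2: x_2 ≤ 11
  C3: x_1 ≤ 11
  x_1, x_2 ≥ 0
x_1 = 0, x_2 = 4.5, z = -31.5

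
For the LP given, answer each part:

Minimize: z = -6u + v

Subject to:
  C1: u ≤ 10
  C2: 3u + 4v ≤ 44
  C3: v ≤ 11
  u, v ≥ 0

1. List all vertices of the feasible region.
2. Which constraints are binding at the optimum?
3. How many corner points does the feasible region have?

1. (0, 0), (10, 0), (10, 3.5), (0, 11)
2. C1, v ≥ 0
3. 4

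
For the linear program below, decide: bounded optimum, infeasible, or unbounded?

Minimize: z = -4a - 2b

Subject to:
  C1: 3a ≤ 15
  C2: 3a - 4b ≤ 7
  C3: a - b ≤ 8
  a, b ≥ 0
Feasible point: (0, 0) satisfies every constraint, so the LP is feasible.
Direction d = (0, 1): for each constraint row a, a·d ≤ 0 —
  (3)(0) + (0)(1) = 0 ≤ 0
  (3)(0) + (-4)(1) = -4 ≤ 0
  (1)(0) + (-1)(1) = -1 ≤ 0
and d ≥ 0, so (0, 0) + t·d stays feasible for every t ≥ 0. Along this ray z = -4a - 2b changes by -2 per unit t, so z → −∞.

Unbounded: there is a feasible ray along which z → −∞.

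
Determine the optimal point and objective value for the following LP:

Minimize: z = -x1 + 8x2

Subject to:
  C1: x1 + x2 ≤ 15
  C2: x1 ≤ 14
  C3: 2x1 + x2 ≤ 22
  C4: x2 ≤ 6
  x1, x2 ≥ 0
x1 = 11, x2 = 0, z = -11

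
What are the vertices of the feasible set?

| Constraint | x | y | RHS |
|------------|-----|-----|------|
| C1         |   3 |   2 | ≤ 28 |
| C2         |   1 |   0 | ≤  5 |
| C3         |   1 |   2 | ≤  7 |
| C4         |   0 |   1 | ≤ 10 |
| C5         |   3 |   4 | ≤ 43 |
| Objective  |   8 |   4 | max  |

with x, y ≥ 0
Each vertex is the intersection of two constraint boundaries that also satisfies all remaining constraints:
  x = 0 and y = 0 → (0, 0)
  x = 5 and y = 0 → (5, 0)
  x = 5 and x + 2y = 7 → (5, 1)
  x + 2y = 7 and x = 0 → (0, 3.5)

Vertices: (0, 0), (5, 0), (5, 1), (0, 3.5)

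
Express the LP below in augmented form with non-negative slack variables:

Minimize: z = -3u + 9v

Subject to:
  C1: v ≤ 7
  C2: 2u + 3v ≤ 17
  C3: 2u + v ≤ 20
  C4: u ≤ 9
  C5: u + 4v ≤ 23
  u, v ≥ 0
min z = -3u + 9v

s.t.
  v + s1 = 7
  2u + 3v + s2 = 17
  2u + v + s3 = 20
  u + s4 = 9
  u + 4v + s5 = 23
  u, v, s1, s2, s3, s4, s5 ≥ 0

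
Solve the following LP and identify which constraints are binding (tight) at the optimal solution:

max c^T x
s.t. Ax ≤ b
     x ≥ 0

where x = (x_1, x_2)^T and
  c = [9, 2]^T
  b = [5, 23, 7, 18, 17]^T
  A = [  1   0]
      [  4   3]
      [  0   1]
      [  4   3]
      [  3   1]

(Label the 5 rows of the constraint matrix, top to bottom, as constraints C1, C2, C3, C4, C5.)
Optimal: x_1 = 4.5, x_2 = 0
Slack at optimum:
  C1: slack = 0.5
  C2: slack = 5
  C3: slack = 7
  C4: slack = 0 (binding)
  C5: slack = 3.5
  x_1 ≥ 0: x_1 = 4.5
  x_2 ≥ 0: x_2 = 0 (binding)
Binding constraints: C4, x_2 ≥ 0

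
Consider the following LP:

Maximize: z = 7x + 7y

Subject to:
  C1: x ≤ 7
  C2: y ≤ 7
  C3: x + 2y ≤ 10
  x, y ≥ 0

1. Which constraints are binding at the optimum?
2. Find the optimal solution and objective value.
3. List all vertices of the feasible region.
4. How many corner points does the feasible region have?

1. C1, C3
2. x = 7, y = 1.5, z = 59.5
3. (0, 0), (7, 0), (7, 1.5), (0, 5)
4. 4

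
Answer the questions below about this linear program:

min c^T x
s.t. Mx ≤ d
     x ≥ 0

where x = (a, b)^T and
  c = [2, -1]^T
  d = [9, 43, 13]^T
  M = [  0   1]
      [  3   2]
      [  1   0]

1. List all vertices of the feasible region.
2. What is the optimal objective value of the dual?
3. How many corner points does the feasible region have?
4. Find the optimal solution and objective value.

1. (0, 0), (13, 0), (13, 2), (8.333, 9), (0, 9)
2. -9 (by strong duality, equal to the primal optimum)
3. 5
4. a = 0, b = 9, z = -9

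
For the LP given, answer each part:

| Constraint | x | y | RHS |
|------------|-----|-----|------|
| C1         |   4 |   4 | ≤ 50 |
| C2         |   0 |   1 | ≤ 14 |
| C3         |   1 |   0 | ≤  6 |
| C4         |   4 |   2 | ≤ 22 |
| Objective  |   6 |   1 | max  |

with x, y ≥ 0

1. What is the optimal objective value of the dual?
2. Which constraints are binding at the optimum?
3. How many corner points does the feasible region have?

1. 33 (by strong duality, equal to the primal optimum)
2. C4, y ≥ 0
3. 3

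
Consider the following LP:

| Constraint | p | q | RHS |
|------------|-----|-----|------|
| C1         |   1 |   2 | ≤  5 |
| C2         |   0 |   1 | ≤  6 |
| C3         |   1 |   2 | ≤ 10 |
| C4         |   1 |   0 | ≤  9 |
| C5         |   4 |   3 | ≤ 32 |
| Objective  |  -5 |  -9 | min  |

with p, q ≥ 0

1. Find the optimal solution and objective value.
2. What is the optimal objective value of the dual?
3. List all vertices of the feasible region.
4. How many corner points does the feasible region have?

1. p = 5, q = 0, z = -25
2. -25 (by strong duality, equal to the primal optimum)
3. (0, 0), (5, 0), (0, 2.5)
4. 3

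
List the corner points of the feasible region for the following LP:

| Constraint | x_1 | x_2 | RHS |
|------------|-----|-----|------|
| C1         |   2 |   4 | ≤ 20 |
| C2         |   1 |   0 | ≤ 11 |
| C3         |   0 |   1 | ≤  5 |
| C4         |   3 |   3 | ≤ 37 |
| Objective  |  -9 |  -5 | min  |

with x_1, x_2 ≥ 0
Each vertex is the intersection of two constraint boundaries that also satisfies all remaining constraints:
  x_1 = 0 and x_2 = 0 → (0, 0)
  2x_1 + 4x_2 = 20 and x_2 = 0 → (10, 0)
  2x_1 + 4x_2 = 20 and x_2 = 5 → (0, 5)

Vertices: (0, 0), (10, 0), (0, 5)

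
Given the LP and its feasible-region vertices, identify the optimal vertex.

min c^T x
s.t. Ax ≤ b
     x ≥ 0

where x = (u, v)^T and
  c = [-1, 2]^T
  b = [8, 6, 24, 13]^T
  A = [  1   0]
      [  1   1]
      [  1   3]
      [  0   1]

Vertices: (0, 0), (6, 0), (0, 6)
Evaluating z = -u + 2v at each vertex:
  (0, 0): z = 0
  (6, 0): z = -6
  (0, 6): z = 12

The smallest value is z = -6, attained at (6, 0).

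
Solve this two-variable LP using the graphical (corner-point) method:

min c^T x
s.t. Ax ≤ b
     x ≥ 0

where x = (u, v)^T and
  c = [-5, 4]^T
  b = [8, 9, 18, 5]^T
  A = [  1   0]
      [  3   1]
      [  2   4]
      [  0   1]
u = 3, v = 0, z = -15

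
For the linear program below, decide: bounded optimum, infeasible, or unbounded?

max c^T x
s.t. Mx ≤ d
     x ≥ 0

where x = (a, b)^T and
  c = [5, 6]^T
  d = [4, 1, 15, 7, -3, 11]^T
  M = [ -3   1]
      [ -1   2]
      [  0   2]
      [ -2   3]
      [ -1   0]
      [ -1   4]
Feasible point: (3, 0) satisfies every constraint, so the LP is feasible.
Direction d = (1, 0): for each constraint row a, a·d ≤ 0 —
  (-3)(1) + (1)(0) = -3 ≤ 0
  (-1)(1) + (2)(0) = -1 ≤ 0
  (0)(1) + (2)(0) = 0 ≤ 0
  (-2)(1) + (3)(0) = -2 ≤ 0
  (-1)(1) + (0)(0) = -1 ≤ 0
  (-1)(1) + (4)(0) = -1 ≤ 0
and d ≥ 0, so (3, 0) + t·d stays feasible for every t ≥ 0. Along this ray z = 5a + 6b changes by 5 per unit t, so z → +∞.

Unbounded — the objective can increase without bound over the feasible region.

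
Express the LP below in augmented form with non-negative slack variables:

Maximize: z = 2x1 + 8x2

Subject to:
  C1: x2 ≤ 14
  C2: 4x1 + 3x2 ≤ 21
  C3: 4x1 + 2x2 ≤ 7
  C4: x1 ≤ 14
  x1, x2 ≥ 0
max z = 2x1 + 8x2

s.t.
  x2 + s1 = 14
  4x1 + 3x2 + s2 = 21
  4x1 + 2x2 + s3 = 7
  x1 + s4 = 14
  x1, x2, s1, s2, s3, s4 ≥ 0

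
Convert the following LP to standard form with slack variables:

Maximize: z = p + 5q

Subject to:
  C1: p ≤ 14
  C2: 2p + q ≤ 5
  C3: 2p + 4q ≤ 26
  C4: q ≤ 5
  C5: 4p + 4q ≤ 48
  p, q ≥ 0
max z = p + 5q

s.t.
  p + s1 = 14
  2p + q + s2 = 5
  2p + 4q + s3 = 26
  q + s4 = 5
  4p + 4q + s5 = 48
  p, q, s1, s2, s3, s4, s5 ≥ 0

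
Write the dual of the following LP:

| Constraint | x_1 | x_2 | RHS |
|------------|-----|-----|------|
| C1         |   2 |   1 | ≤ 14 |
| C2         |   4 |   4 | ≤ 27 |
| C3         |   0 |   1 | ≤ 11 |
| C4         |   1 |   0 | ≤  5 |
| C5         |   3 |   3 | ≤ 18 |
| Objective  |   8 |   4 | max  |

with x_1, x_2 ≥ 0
Minimize: z = 14y1 + 27y2 + 11y3 + 5y4 + 18y5

Subject to:
  C1: -2y1 - 4y2 - y4 - 3y5 ≤ -8
  C2: -y1 - 4y2 - y3 - 3y5 ≤ -4
  y1, y2, y3, y4, y5 ≥ 0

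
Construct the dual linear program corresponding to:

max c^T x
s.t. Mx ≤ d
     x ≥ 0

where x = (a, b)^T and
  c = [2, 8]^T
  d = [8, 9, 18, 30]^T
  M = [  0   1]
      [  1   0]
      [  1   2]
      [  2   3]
Minimize: z = 8y1 + 9y2 + 18y3 + 30y4

Subject to:
  C1: -y2 - y3 - 2y4 ≤ -2
  C2: -y1 - 2y3 - 3y4 ≤ -8
  y1, y2, y3, y4 ≥ 0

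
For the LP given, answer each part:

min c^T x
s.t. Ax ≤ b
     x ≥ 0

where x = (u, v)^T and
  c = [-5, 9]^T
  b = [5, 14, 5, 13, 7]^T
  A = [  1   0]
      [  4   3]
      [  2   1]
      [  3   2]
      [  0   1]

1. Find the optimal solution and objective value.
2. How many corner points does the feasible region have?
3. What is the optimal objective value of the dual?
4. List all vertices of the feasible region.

1. u = 2.5, v = 0, z = -12.5
2. 4
3. -12.5 (by strong duality, equal to the primal optimum)
4. (0, 0), (2.5, 0), (0.5, 4), (0, 4.667)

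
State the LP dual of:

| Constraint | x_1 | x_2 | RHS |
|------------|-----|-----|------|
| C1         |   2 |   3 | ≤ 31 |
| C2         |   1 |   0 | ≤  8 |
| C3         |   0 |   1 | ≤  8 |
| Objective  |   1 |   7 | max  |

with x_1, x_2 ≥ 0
Minimize: z = 31y1 + 8y2 + 8y3

Subject to:
  C1: -2y1 - y2 ≤ -1
  C2: -3y1 - y3 ≤ -7
  y1, y2, y3 ≥ 0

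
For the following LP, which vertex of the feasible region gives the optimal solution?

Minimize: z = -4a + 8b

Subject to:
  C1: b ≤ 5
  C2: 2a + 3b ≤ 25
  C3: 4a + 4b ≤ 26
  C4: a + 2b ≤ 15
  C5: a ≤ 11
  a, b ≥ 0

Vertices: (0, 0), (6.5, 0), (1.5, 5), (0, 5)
(6.5, 0) with z = -26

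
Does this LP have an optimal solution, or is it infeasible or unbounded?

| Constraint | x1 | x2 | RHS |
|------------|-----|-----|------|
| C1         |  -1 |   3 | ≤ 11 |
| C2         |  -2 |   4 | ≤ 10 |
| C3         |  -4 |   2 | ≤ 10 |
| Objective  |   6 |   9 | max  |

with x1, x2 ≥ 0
Feasible point: (0, 0) satisfies every constraint, so the LP is feasible.
Direction d = (1, 0): for each constraint row a, a·d ≤ 0 —
  (-1)(1) + (3)(0) = -1 ≤ 0
  (-2)(1) + (4)(0) = -2 ≤ 0
  (-4)(1) + (2)(0) = -4 ≤ 0
and d ≥ 0, so (0, 0) + t·d stays feasible for every t ≥ 0. Along this ray z = 6x1 + 9x2 changes by 6 per unit t, so z → +∞.

Unbounded: there is a feasible ray along which z → +∞.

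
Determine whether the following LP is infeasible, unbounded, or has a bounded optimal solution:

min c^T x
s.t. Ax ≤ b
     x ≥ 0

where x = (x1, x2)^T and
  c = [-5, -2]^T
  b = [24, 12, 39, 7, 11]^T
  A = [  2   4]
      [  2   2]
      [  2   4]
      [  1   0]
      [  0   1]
The point (6, 0) satisfies every constraint, so the LP is feasible; the constraints give x1 ≤ 7 and x2 ≤ 11, which with x1, x2 ≥ 0 keep the feasible region inside a bounded box. A feasible, bounded LP attains a finite optimum at a vertex.

Evaluating z = -5x1 - 2x2 at each vertex:
  (0, 0): z = 0
  (6, 0): z = -30
  (0, 6): z = -12

The LP has an optimal solution: (6, 0) with z = -30.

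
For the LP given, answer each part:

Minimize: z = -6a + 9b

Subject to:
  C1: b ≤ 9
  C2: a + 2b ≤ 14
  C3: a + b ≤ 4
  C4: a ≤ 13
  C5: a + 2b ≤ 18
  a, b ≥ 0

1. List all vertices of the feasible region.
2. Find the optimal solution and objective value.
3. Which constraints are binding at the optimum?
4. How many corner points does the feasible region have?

1. (0, 0), (4, 0), (0, 4)
2. a = 4, b = 0, z = -24
3. C3, b ≥ 0
4. 3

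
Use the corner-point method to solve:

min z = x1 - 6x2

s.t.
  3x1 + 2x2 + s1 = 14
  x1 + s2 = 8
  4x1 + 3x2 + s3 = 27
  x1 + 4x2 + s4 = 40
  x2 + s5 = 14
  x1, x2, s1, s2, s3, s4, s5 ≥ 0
x1 = 0, x2 = 7, z = -42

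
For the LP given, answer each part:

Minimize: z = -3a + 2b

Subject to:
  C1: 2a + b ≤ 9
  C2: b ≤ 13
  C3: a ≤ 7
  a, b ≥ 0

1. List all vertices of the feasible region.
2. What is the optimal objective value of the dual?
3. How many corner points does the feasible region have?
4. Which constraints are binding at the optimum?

1. (0, 0), (4.5, 0), (0, 9)
2. -13.5 (by strong duality, equal to the primal optimum)
3. 3
4. C1, b ≥ 0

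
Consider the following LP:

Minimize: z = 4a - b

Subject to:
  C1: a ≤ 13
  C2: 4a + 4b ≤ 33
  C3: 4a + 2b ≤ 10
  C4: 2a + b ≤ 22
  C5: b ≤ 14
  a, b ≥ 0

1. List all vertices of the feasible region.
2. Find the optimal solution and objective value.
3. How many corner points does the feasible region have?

1. (0, 0), (2.5, 0), (0, 5)
2. a = 0, b = 5, z = -5
3. 3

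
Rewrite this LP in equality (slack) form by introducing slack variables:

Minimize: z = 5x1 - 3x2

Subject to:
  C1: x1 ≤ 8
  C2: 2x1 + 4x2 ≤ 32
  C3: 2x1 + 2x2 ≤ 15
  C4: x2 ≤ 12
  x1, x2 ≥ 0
min z = 5x1 - 3x2

s.t.
  x1 + s1 = 8
  2x1 + 4x2 + s2 = 32
  2x1 + 2x2 + s3 = 15
  x2 + s4 = 12
  x1, x2, s1, s2, s3, s4 ≥ 0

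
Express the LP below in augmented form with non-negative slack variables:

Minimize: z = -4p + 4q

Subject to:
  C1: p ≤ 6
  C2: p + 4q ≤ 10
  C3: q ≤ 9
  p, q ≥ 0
min z = -4p + 4q

s.t.
  p + s1 = 6
  p + 4q + s2 = 10
  q + s3 = 9
  p, q, s1, s2, s3 ≥ 0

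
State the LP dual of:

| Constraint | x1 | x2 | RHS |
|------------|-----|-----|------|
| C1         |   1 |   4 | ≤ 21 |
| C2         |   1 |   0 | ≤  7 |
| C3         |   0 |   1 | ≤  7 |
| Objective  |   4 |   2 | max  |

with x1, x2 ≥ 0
Minimize: z = 21y1 + 7y2 + 7y3

Subject to:
  C1: -y1 - y2 ≤ -4
  C2: -4y1 - y3 ≤ -2
  y1, y2, y3 ≥ 0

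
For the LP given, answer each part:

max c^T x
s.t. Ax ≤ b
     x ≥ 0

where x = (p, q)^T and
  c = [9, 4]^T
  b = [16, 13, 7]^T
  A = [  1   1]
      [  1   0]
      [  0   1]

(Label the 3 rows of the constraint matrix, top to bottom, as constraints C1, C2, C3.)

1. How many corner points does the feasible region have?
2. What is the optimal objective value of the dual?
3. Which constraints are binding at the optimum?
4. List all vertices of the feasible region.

1. 5
2. 129 (by strong duality, equal to the primal optimum)
3. C1, C2
4. (0, 0), (13, 0), (13, 3), (9, 7), (0, 7)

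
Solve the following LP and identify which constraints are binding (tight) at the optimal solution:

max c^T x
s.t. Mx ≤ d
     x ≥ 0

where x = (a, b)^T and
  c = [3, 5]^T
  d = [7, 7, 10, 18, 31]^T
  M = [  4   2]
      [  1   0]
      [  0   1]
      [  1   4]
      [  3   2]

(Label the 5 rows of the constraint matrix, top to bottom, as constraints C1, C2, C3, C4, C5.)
Optimal: a = 0, b = 3.5
Binding: C1, a ≥ 0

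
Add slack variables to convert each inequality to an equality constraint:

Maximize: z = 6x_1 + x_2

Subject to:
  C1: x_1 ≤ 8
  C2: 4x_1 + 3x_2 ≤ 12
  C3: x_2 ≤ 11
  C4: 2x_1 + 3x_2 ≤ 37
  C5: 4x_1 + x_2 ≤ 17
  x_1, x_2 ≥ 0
max z = 6x_1 + x_2

s.t.
  x_1 + s1 = 8
  4x_1 + 3x_2 + s2 = 12
  x_2 + s3 = 11
  2x_1 + 3x_2 + s4 = 37
  4x_1 + x_2 + s5 = 17
  x_1, x_2, s1, s2, s3, s4, s5 ≥ 0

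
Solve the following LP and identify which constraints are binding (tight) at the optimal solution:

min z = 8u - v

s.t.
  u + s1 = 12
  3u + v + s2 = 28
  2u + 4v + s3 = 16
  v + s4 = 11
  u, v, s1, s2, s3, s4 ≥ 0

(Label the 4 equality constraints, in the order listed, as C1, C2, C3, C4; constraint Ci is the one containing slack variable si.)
Optimal: u = 0, v = 4
Slack at optimum:
  C1: slack = 12
  C2: slack = 24
  C3: slack = 0 (binding)
  C4: slack = 7
  u ≥ 0: u = 0 (binding)
  v ≥ 0: v = 4
Binding constraints: C3, u ≥ 0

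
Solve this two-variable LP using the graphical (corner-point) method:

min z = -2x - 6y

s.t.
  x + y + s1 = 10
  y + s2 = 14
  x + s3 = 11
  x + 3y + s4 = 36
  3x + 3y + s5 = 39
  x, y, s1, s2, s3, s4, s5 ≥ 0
Each vertex is the intersection of two constraint boundaries that also satisfies all remaining constraints:
  x = 0 and y = 0 → (0, 0)
  x + y = 10 and y = 0 → (10, 0)
  x + y = 10 and x = 0 → (0, 10)

Evaluating z = -2x - 6y at each vertex:
  (0, 0): z = 0
  (10, 0): z = -20
  (0, 10): z = -60

The minimum is at (0, 10) with z = -60.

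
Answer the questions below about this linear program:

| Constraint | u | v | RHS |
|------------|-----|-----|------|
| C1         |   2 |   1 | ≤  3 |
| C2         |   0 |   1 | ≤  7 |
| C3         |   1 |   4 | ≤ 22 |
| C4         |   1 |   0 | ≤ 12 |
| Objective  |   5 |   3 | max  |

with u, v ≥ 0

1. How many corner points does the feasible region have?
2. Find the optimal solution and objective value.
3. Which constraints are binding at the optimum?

1. 3
2. u = 0, v = 3, z = 9
3. C1, u ≥ 0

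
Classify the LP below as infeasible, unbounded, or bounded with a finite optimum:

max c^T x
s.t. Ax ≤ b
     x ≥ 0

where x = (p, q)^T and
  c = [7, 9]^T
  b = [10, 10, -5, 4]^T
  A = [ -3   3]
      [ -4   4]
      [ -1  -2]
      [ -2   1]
Feasible point: (1, 2) satisfies every constraint, so the LP is feasible.
Direction d = (1, 0): for each constraint row a, a·d ≤ 0 —
  (-3)(1) + (3)(0) = -3 ≤ 0
  (-4)(1) + (4)(0) = -4 ≤ 0
  (-1)(1) + (-2)(0) = -1 ≤ 0
  (-2)(1) + (1)(0) = -2 ≤ 0
and d ≥ 0, so (1, 2) + t·d stays feasible for every t ≥ 0. Along this ray z = 7p + 9q changes by 7 per unit t, so z → +∞.

Unbounded: there is a feasible ray along which z → +∞.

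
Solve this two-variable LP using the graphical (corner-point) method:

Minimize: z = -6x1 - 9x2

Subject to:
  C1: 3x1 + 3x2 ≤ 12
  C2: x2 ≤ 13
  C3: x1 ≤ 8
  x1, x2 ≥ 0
Each vertex is the intersection of two constraint boundaries that also satisfies all remaining constraints:
  x1 = 0 and x2 = 0 → (0, 0)
  3x1 + 3x2 = 12 and x2 = 0 → (4, 0)
  3x1 + 3x2 = 12 and x1 = 0 → (0, 4)

Evaluating z = -6x1 - 9x2 at each vertex:
  (0, 0): z = 0
  (4, 0): z = -24
  (0, 4): z = -36

The minimum is at (0, 4) with z = -36.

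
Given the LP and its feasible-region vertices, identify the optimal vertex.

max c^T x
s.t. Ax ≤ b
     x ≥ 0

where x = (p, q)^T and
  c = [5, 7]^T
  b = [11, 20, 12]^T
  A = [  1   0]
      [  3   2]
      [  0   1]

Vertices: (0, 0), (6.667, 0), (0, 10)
(0, 10) with z = 70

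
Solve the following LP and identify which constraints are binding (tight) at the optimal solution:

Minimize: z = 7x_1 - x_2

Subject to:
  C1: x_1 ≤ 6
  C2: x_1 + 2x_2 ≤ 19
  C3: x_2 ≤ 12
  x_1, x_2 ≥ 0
Optimal: x_1 = 0, x_2 = 9.5
Slack at optimum:
  C1: slack = 6
  C2: slack = 0 (binding)
  C3: slack = 2.5
  x_1 ≥ 0: x_1 = 0 (binding)
  x_2 ≥ 0: x_2 = 9.5
Binding constraints: C2, x_1 ≥ 0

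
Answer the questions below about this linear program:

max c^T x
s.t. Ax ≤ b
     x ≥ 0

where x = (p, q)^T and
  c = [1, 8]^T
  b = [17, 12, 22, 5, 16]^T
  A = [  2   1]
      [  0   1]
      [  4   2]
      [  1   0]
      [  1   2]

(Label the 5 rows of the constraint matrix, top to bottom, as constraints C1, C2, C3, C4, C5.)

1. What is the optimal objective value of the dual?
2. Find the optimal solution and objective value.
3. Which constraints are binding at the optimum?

1. 64 (by strong duality, equal to the primal optimum)
2. p = 0, q = 8, z = 64
3. C5, p ≥ 0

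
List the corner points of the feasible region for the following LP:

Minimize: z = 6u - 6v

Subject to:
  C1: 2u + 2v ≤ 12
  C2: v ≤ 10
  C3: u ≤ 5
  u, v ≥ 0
Each vertex is the intersection of two constraint boundaries that also satisfies all remaining constraints:
  u = 0 and v = 0 → (0, 0)
  u = 5 and v = 0 → (5, 0)
  2u + 2v = 12 and u = 5 → (5, 1)
  2u + 2v = 12 and u = 0 → (0, 6)

Vertices: (0, 0), (5, 0), (5, 1), (0, 6)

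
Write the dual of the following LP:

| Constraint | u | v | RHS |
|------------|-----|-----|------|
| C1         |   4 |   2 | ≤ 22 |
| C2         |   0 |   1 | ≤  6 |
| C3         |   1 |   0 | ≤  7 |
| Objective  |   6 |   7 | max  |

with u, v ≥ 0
Minimize: z = 22y1 + 6y2 + 7y3

Subject to:
  C1: -4y1 - y3 ≤ -6
  C2: -2y1 - y2 ≤ -7
  y1, y2, y3 ≥ 0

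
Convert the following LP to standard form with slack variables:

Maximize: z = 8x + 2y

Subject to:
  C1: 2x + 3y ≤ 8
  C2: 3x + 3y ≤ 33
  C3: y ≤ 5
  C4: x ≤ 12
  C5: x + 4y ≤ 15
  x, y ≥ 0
max z = 8x + 2y

s.t.
  2x + 3y + s1 = 8
  3x + 3y + s2 = 33
  y + s3 = 5
  x + s4 = 12
  x + 4y + s5 = 15
  x, y, s1, s2, s3, s4, s5 ≥ 0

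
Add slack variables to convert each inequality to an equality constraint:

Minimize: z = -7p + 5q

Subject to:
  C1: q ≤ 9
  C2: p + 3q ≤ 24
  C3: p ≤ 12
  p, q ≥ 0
min z = -7p + 5q

s.t.
  q + s1 = 9
  p + 3q + s2 = 24
  p + s3 = 12
  p, q, s1, s2, s3 ≥ 0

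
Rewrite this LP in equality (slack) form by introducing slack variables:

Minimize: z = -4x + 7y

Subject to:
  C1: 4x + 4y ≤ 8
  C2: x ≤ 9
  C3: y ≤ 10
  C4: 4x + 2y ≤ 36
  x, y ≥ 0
min z = -4x + 7y

s.t.
  4x + 4y + s1 = 8
  x + s2 = 9
  y + s3 = 10
  4x + 2y + s4 = 36
  x, y, s1, s2, s3, s4 ≥ 0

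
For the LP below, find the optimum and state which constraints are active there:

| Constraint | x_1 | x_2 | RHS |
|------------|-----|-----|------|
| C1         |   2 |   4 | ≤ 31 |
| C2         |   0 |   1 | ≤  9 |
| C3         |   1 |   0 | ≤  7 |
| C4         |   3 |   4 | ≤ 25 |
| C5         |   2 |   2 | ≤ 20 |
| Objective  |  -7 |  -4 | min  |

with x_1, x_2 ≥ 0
Optimal: x_1 = 7, x_2 = 1
Slack at optimum:
  C1: slack = 13
  C2: slack = 8
  C3: slack = 0 (binding)
  C4: slack = 0 (binding)
  C5: slack = 4
  x_1 ≥ 0: x_1 = 7
  x_2 ≥ 0: x_2 = 1
Binding constraints: C3, C4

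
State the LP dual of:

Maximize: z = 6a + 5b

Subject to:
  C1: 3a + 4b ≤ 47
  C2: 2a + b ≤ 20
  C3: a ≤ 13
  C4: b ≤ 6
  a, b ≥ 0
Minimize: z = 47y1 + 20y2 + 13y3 + 6y4

Subject to:
  C1: -3y1 - 2y2 - y3 ≤ -6
  C2: -4y1 - y2 - y4 ≤ -5
  y1, y2, y3, y4 ≥ 0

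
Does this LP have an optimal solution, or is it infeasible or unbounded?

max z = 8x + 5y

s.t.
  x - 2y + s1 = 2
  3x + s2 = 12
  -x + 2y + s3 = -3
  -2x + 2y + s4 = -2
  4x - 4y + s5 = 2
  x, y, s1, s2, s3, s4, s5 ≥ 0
The row x - 2y + s1 = 2 with s1 ≥ 0 requires x - 2y ≤ 2, while the row -x + 2y + s3 = -3 with s3 ≥ 0 is equivalent to x - 2y ≥ 3. Together they would need 3 ≤ x - 2y ≤ 2, which is impossible since 3 > 2. No point satisfies all constraints.

Infeasible — the constraint set is empty.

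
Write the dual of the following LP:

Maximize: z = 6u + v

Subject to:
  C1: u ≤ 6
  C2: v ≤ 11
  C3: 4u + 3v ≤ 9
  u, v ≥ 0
Minimize: z = 6y1 + 11y2 + 9y3

Subject to:
  C1: -y1 - 4y3 ≤ -6
  C2: -y2 - 3y3 ≤ -1
  y1, y2, y3 ≥ 0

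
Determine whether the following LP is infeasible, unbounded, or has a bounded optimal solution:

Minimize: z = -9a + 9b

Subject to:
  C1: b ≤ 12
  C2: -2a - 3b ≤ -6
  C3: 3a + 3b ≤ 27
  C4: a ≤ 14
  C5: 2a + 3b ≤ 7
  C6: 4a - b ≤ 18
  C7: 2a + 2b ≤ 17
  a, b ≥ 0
The point (3.5, 0) satisfies every constraint, so the LP is feasible; the constraints give a ≤ 14 and b ≤ 12, which with a, b ≥ 0 keep the feasible region inside a bounded box. A feasible, bounded LP attains a finite optimum at a vertex.

Evaluating z = -9a + 9b at each vertex:
  (3, 0): z = -27
  (3.5, 0): z = -31.5
  (0, 2.333): z = 21
  (0, 2): z = 18

Bounded optimum: z* = -31.5 at (3.5, 0).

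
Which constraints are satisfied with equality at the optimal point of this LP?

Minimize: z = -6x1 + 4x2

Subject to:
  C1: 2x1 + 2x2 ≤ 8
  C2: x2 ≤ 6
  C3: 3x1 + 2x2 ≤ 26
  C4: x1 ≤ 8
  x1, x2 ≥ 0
Optimal: x1 = 4, x2 = 0
Slack at optimum:
  C1: slack = 0 (binding)
  C2: slack = 6
  C3: slack = 14
  C4: slack = 4
  x1 ≥ 0: x1 = 4
  x2 ≥ 0: x2 = 0 (binding)
Binding constraints: C1, x2 ≥ 0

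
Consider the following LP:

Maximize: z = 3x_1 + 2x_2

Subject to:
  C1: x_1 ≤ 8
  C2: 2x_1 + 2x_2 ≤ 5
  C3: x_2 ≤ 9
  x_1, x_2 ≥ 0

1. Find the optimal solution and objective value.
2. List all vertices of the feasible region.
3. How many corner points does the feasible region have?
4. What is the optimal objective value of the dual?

1. x_1 = 2.5, x_2 = 0, z = 7.5
2. (0, 0), (2.5, 0), (0, 2.5)
3. 3
4. 7.5 (by strong duality, equal to the primal optimum)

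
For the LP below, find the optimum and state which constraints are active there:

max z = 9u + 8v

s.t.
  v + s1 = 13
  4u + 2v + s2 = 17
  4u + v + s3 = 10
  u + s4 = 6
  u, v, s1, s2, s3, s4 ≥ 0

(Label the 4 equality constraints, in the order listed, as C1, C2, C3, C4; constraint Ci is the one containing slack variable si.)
Optimal: u = 0, v = 8.5
Binding: C2, u ≥ 0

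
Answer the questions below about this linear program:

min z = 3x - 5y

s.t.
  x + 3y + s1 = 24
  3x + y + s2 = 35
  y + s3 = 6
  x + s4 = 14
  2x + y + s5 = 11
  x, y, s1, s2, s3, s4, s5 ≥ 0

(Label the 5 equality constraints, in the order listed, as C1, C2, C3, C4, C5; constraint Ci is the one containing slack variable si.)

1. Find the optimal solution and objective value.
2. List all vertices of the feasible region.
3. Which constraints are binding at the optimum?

1. x = 0, y = 6, z = -30
2. (0, 0), (5.5, 0), (2.5, 6), (0, 6)
3. C3, x ≥ 0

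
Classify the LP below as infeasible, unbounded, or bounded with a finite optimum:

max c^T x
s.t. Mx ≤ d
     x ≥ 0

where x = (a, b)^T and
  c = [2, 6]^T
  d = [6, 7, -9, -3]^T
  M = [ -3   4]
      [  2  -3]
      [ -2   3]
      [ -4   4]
One constraint requires 2a - 3b ≤ 7, while the constraint -2a + 3b ≤ -9 is equivalent to 2a - 3b ≥ 9. Together they would need 9 ≤ 2a - 3b ≤ 7, which is impossible since 9 > 7. No point satisfies all constraints.

Infeasible — the constraint set is empty.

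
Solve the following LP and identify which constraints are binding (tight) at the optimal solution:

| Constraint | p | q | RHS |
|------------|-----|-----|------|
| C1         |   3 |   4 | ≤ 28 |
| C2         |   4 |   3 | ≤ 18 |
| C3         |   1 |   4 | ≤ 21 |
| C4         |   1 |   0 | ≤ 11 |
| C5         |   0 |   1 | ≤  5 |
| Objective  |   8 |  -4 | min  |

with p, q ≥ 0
Optimal: p = 0, q = 5
Binding: C5, p ≥ 0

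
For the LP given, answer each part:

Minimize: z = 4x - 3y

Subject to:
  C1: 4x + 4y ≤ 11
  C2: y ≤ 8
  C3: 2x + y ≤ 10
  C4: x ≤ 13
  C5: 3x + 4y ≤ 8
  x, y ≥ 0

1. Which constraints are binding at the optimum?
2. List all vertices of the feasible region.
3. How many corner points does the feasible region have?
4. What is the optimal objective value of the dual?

1. C5, x ≥ 0
2. (0, 0), (2.667, 0), (0, 2)
3. 3
4. -6 (by strong duality, equal to the primal optimum)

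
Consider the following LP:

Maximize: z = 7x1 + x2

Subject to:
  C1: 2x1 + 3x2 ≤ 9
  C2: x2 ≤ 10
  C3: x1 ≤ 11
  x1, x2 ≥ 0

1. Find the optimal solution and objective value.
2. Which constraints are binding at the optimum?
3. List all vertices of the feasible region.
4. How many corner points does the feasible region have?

1. x1 = 4.5, x2 = 0, z = 31.5
2. C1, x2 ≥ 0
3. (0, 0), (4.5, 0), (0, 3)
4. 3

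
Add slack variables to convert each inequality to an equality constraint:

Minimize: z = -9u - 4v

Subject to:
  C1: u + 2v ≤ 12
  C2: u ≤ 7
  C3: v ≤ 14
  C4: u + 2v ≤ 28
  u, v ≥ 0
min z = -9u - 4v

s.t.
  u + 2v + s1 = 12
  u + s2 = 7
  v + s3 = 14
  u + 2v + s4 = 28
  u, v, s1, s2, s3, s4 ≥ 0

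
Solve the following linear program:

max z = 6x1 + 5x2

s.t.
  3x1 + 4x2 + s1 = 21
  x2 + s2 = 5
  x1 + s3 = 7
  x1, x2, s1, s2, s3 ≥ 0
Each vertex is the intersection of two constraint boundaries that also satisfies all remaining constraints:
  x1 = 0 and x2 = 0 → (0, 0)
  3x1 + 4x2 = 21 and x1 = 7 → (7, 0)
  3x1 + 4x2 = 21 and x2 = 5 → (0.3333, 5)
  x2 = 5 and x1 = 0 → (0, 5)

Evaluating z = 6x1 + 5x2 at each vertex:
  (0, 0): z = 0
  (7, 0): z = 42
  (0.3333, 5): z = 27
  (0, 5): z = 25

The maximum is at (7, 0) with z = 42.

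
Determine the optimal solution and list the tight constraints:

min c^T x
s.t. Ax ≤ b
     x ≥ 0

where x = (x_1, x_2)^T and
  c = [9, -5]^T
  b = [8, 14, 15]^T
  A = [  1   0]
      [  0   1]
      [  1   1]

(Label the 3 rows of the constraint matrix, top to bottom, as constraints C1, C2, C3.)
Optimal: x_1 = 0, x_2 = 14
Slack at optimum:
  C1: slack = 8
  C2: slack = 0 (binding)
  C3: slack = 1
  x_1 ≥ 0: x_1 = 0 (binding)
  x_2 ≥ 0: x_2 = 14
Binding constraints: C2, x_1 ≥ 0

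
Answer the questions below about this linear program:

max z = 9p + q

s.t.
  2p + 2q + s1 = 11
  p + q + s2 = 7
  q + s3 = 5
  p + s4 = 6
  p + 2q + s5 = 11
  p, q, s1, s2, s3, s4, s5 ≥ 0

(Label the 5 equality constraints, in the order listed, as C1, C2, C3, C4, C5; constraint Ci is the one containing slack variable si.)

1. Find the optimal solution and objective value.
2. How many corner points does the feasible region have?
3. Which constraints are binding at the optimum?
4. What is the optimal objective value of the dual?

1. p = 5.5, q = 0, z = 49.5
2. 4
3. C1, q ≥ 0
4. 49.5 (by strong duality, equal to the primal optimum)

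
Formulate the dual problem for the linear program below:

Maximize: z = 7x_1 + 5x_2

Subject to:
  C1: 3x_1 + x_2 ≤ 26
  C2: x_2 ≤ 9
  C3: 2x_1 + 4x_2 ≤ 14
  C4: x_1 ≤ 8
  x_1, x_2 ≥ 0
Minimize: z = 26y1 + 9y2 + 14y3 + 8y4

Subject to:
  C1: -3y1 - 2y3 - y4 ≤ -7
  C2: -y1 - y2 - 4y3 ≤ -5
  y1, y2, y3, y4 ≥ 0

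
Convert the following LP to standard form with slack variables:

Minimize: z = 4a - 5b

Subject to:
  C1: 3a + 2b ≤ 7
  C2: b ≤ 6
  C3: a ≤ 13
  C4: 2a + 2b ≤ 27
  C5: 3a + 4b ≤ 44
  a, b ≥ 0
min z = 4a - 5b

s.t.
  3a + 2b + s1 = 7
  b + s2 = 6
  a + s3 = 13
  2a + 2b + s4 = 27
  3a + 4b + s5 = 44
  a, b, s1, s2, s3, s4, s5 ≥ 0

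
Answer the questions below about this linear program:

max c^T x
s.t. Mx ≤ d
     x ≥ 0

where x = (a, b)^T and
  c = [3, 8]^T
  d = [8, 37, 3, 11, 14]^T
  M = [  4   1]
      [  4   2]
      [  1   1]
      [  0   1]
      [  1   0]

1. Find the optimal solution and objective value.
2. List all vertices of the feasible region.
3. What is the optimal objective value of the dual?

1. a = 0, b = 3, z = 24
2. (0, 0), (2, 0), (1.667, 1.333), (0, 3)
3. 24 (by strong duality, equal to the primal optimum)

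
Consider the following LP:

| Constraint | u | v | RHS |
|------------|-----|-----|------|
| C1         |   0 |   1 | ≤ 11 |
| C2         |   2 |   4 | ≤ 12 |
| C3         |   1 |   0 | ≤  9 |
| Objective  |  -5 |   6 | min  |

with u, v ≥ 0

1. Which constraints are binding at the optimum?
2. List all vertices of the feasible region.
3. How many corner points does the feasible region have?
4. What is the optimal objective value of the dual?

1. C2, v ≥ 0
2. (0, 0), (6, 0), (0, 3)
3. 3
4. -30 (by strong duality, equal to the primal optimum)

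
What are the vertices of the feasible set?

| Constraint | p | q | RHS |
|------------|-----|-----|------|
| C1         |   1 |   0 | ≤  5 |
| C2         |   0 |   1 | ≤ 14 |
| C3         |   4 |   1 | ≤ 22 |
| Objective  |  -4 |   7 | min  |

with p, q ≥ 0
Each vertex is the intersection of two constraint boundaries that also satisfies all remaining constraints:
  p = 0 and q = 0 → (0, 0)
  p = 5 and q = 0 → (5, 0)
  p = 5 and 4p + q = 22 → (5, 2)
  q = 14 and 4p + q = 22 → (2, 14)
  q = 14 and p = 0 → (0, 14)

Vertices: (0, 0), (5, 0), (5, 2), (2, 14), (0, 14)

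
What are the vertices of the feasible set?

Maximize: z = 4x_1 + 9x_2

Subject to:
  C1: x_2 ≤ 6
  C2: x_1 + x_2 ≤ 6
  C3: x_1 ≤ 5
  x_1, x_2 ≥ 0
Each vertex is the intersection of two constraint boundaries that also satisfies all remaining constraints:
  x_1 = 0 and x_2 = 0 → (0, 0)
  x_1 = 5 and x_2 = 0 → (5, 0)
  x_1 + x_2 = 6 and x_1 = 5 → (5, 1)
  x_2 = 6 and x_1 + x_2 = 6 → (0, 6)

Vertices: (0, 0), (5, 0), (5, 1), (0, 6)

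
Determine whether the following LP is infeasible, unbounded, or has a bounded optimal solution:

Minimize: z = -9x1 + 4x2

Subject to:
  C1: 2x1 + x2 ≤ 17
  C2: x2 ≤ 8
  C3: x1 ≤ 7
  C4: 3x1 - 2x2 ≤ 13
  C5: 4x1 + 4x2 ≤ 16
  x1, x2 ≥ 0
The point (4, 0) satisfies every constraint, so the LP is feasible; the constraints give x1 ≤ 7 and x2 ≤ 8, which with x1, x2 ≥ 0 keep the feasible region inside a bounded box. A feasible, bounded LP attains a finite optimum at a vertex.

The LP has an optimal solution: (4, 0) with z = -36.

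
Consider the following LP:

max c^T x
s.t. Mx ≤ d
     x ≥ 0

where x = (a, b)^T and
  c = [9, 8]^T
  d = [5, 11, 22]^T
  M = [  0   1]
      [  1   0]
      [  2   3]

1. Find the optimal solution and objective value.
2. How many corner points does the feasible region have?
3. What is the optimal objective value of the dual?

1. a = 11, b = 0, z = 99
2. 4
3. 99 (by strong duality, equal to the primal optimum)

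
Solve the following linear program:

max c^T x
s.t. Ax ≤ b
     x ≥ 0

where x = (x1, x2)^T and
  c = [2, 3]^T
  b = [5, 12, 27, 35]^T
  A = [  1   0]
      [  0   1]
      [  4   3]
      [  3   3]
Each vertex is the intersection of two constraint boundaries that also satisfies all remaining constraints:
  x1 = 0 and x2 = 0 → (0, 0)
  x1 = 5 and x2 = 0 → (5, 0)
  x1 = 5 and 4x1 + 3x2 = 27 → (5, 2.333)
  4x1 + 3x2 = 27 and x1 = 0 → (0, 9)

Evaluating z = 2x1 + 3x2 at each vertex:
  (0, 0): z = 0
  (5, 0): z = 10
  (5, 2.333): z = 17
  (0, 9): z = 27

The maximum is at (0, 9) with z = 27.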